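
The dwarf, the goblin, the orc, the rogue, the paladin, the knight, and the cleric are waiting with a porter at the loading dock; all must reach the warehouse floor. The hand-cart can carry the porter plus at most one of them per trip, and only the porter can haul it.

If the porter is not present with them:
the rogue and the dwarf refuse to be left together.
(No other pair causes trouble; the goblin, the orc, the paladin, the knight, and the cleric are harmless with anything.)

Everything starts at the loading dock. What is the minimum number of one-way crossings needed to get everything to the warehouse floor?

Counting alone: the porter can take at most 1 across per trip to the warehouse floor, so moving all 7 needs at least 7 loaded trips out, with a return between consecutive ones — at least 13 crossings.
The plan below uses exactly 13 crossings, so it is optimal:
1. Porter goes to the warehouse floor with the dwarf.  [the loading dock: the cleric, the goblin, the knight, the orc, the paladin, the rogue | the warehouse floor: the dwarf]
2. Porter goes back to the loading dock alone.  [the loading dock: the cleric, the goblin, the knight, the orc, the paladin, the rogue | the warehouse floor: the dwarf]
3. Porter goes to the warehouse floor with the goblin.  [the loading dock: the cleric, the knight, the orc, the paladin, the rogue | the warehouse floor: the dwarf, the goblin]
4. Porter goes back to the loading dock alone.  [the loading dock: the cleric, the knight, the orc, the paladin, the rogue | the warehouse floor: the dwarf, the goblin]
5. Porter goes to the warehouse floor with the orc.  [the loading dock: the cleric, the knight, the paladin, the rogue | the warehouse floor: the dwarf, the goblin, the orc]
6. Porter goes back to the loading dock alone.  [the loading dock: the cleric, the knight, the paladin, the rogue | the warehouse floor: the dwarf, the goblin, the orc]
7. Porter goes to the warehouse floor with the paladin.  [the loading dock: the cleric, the knight, the rogue | the warehouse floor: the dwarf, the goblin, the orc, the paladin]
8. Porter goes back to the loading dock alone.  [the loading dock: the cleric, the knight, the rogue | the warehouse floor: the dwarf, the goblin, the orc, the paladin]
9. Porter goes to the warehouse floor with the knight.  [the loading dock: the cleric, the rogue | the warehouse floor: the dwarf, the goblin, the knight, the orc, the paladin]
10. Porter goes back to the loading dock alone.  [the loading dock: the cleric, the rogue | the warehouse floor: the dwarf, the goblin, the knight, the orc, the paladin]
11. Porter goes to the warehouse floor with the cleric.  [the loading dock: the rogue | the warehouse floor: the cleric, the dwarf, the goblin, the knight, the orc, the paladin]
12. Porter goes back to the loading dock alone.  [the loading dock: the rogue | the warehouse floor: the cleric, the dwarf, the goblin, the knight, the orc, the paladin]
13. Porter goes to the warehouse floor with the rogue.  [the loading dock: — | the warehouse floor: the cleric, the dwarf, the goblin, the knight, the orc, the paladin, the rogue]

13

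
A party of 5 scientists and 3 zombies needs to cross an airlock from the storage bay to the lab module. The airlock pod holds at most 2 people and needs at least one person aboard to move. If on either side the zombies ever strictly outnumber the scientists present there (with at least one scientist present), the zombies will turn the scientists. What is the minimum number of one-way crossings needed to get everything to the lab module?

Counting alone: each trip to the lab module takes at most 2 across and each return brings at least 1 back, so after t trips out (and t−1 returns) at most 2t − (t−1) of the 8 are across; that first reaches 8 at t = 7, so at least 13 crossings are needed.
The plan below uses exactly 13 crossings, so it is optimal:
1. 2 zombies → the lab module.  (the storage bay: 5S 1Z; the lab module: 0S 2Z)
2. 1 zombie ← the storage bay.  (the storage bay: 5S 2Z; the lab module: 0S 1Z)
3. 2 zombies → the lab module.  (the storage bay: 5S 0Z; the lab module: 0S 3Z)
4. 1 zombie ← the storage bay.  (the storage bay: 5S 1Z; the lab module: 0S 2Z)
5. 2 scientists → the lab module.  (the storage bay: 3S 1Z; the lab module: 2S 2Z)
6. 1 zombie ← the storage bay.  (the storage bay: 3S 2Z; the lab module: 2S 1Z)
7. 1 scientist and 1 zombie → the lab module.  (the storage bay: 2S 1Z; the lab module: 3S 2Z)
8. 1 zombie ← the storage bay.  (the storage bay: 2S 2Z; the lab module: 3S 1Z)
9. 2 zombies → the lab module.  (the storage bay: 2S 0Z; the lab module: 3S 3Z)
10. 1 zombie ← the storage bay.  (the storage bay: 2S 1Z; the lab module: 3S 2Z)
11. 1 scientist and 1 zombie → the lab module.  (the storage bay: 1S 0Z; the lab module: 4S 3Z)
12. 1 zombie ← the storage bay.  (the storage bay: 1S 1Z; the lab module: 4S 2Z)
13. 1 scientist and 1 zombie → the lab module.  (the storage bay: 0S 0Z; the lab module: 5S 3Z)

13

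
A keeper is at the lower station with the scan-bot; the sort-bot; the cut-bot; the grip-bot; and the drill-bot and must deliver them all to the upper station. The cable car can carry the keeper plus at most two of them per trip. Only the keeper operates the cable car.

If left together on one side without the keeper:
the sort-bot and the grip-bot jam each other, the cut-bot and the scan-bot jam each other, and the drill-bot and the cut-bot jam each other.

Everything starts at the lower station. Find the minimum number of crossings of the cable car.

Counting alone: the keeper can take at most 2 across per trip to the upper station, so moving all 5 needs at least 3 loaded trips out, with a return between consecutive ones — at least 5 crossings.
The plan below uses exactly 5 crossings, so it is optimal:
1. Keeper goes to the upper station with the cut-bot and the sort-bot.  [the lower station: the drill-bot, the grip-bot, the scan-bot | the upper station: the cut-bot, the sort-bot]
2. Keeper goes back to the lower station alone.  [the lower station: the drill-bot, the grip-bot, the scan-bot | the upper station: the cut-bot, the sort-bot]
3. Keeper goes to the upper station with the drill-bot and the scan-bot.  [the lower station: the grip-bot | the upper station: the cut-bot, the drill-bot, the scan-bot, the sort-bot]
4. Keeper goes back to the lower station with the cut-bot.  [the lower station: the cut-bot, the grip-bot | the upper station: the drill-bot, the scan-bot, the sort-bot]
5. Keeper goes to the upper station with the cut-bot and the grip-bot.  [the lower station: — | the upper station: the cut-bot, the drill-bot, the grip-bot, the scan-bot, the sort-bot]

5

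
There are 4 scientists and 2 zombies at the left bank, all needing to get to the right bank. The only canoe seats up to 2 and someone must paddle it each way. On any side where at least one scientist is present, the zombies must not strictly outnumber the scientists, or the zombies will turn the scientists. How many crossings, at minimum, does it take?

Counting alone: each trip to the right bank takes at most 2 across and each return brings at least 1 back, so after t trips out (and t−1 returns) at most 2t − (t−1) of the 6 are across; that first reaches 6 at t = 5, so at least 9 crossings are needed.
The plan below uses exactly 9 crossings, so it is optimal:
1. 2 zombies → the right bank.  (the left bank: 4S 0Z; the right bank: 0S 2Z)
2. 1 zombie ← the left bank.  (the left bank: 4S 1Z; the right bank: 0S 1Z)
3. 2 scientists → the right bank.  (the left bank: 2S 1Z; the right bank: 2S 1Z)
4. 1 zombie ← the left bank.  (the left bank: 2S 2Z; the right bank: 2S 0Z)
5. 2 zombies → the right bank.  (the left bank: 2S 0Z; the right bank: 2S 2Z)
6. 1 zombie ← the left bank.  (the left bank: 2S 1Z; the right bank: 2S 1Z)
7. 1 scientist and 1 zombie → the right bank.  (the left bank: 1S 0Z; the right bank: 3S 2Z)
8. 1 zombie ← the left bank.  (the left bank: 1S 1Z; the right bank: 3S 1Z)
9. 1 scientist and 1 zombie → the right bank.  (the left bank: 0S 0Z; the right bank: 4S 2Z)

9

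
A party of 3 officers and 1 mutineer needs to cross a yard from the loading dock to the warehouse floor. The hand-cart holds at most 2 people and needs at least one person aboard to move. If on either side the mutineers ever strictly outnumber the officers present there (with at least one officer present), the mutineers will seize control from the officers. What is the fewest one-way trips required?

5

Counting alone: each trip to the warehouse floor takes at most 2 across and each return brings at least 1 back, so after t trips out (and t−1 returns) at most 2t − (t−1) of the 4 are across; that first reaches 4 at t = 3, so at least 5 crossings are needed.
The plan below uses exactly 5 crossings, so it is optimal:
1. 1 officer and 1 mutineer → the warehouse floor.  (the loading dock: 2O 0M; the warehouse floor: 1O 1M)
2. 1 mutineer ← the loading dock.  (the loading dock: 2O 1M; the warehouse floor: 1O 0M)
3. 1 officer and 1 mutineer → the warehouse floor.  (the loading dock: 1O 0M; the warehouse floor: 2O 1M)
4. 1 mutineer ← the loading dock.  (the loading dock: 1O 1M; the warehouse floor: 2O 0M)
5. 1 officer and 1 mutineer → the warehouse floor.  (the loading dock: 0O 0M; the warehouse floor: 3O 1M)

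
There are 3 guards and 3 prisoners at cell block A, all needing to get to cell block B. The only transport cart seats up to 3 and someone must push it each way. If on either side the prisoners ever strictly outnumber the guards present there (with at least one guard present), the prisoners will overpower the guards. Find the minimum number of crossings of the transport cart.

Counting alone: each trip to cell block B takes at most 3 across and each return brings at least 1 back, so after t trips out (and t−1 returns) at most 3t − (t−1) of the 6 are across; that first reaches 6 at t = 3, so at least 5 crossings are needed.
The plan below uses exactly 5 crossings, so it is optimal:
1. 2 prisoners → cell block B.  (cell block A: 3G 1P; cell block B: 0G 2P)
2. 1 prisoner ← cell block A.  (cell block A: 3G 2P; cell block B: 0G 1P)
3. 3 guards → cell block B.  (cell block A: 0G 2P; cell block B: 3G 1P)
4. 1 prisoner ← cell block A.  (cell block A: 0G 3P; cell block B: 3G 0P)
5. 3 prisoners → cell block B.  (cell block A: 0G 0P; cell block B: 3G 3P)

5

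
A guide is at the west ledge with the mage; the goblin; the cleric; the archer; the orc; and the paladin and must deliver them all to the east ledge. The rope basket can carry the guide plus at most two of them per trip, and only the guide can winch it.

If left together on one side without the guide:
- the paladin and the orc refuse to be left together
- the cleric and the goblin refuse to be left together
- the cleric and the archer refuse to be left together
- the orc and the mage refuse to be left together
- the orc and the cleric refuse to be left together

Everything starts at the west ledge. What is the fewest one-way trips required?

Counting alone: the guide can take at most 2 across per trip to the east ledge, so moving all 6 needs at least 3 loaded trips out, with a return between consecutive ones — at least 5 crossings.
The safety rule pushes this higher. Following every safe sequence of crossings, the most of the 6 that can be at the east ledge as the rope basket arrives there on crossing 5 is 5 — never all 6.
So no plan with fewer than 7 crossings exists, and this one achieves 7:
1. Guide goes to the east ledge with the cleric and the orc.  [the west ledge: the archer, the goblin, the mage, the paladin | the east ledge: the cleric, the orc]
2. Guide goes back to the west ledge with the cleric.  [the west ledge: the archer, the cleric, the goblin, the mage, the paladin | the east ledge: the orc]
3. Guide goes to the east ledge with the archer and the goblin.  [the west ledge: the cleric, the mage, the paladin | the east ledge: the archer, the goblin, the orc]
4. Guide goes back to the west ledge alone.  [the west ledge: the cleric, the mage, the paladin | the east ledge: the archer, the goblin, the orc]
5. Guide goes to the east ledge with the mage and the paladin.  [the west ledge: the cleric | the east ledge: the archer, the goblin, the mage, the orc, the paladin]
6. Guide goes back to the west ledge with the orc.  [the west ledge: the cleric, the orc | the east ledge: the archer, the goblin, the mage, the paladin]
7. Guide goes to the east ledge with the cleric and the orc.  [the west ledge: — | the east ledge: the archer, the cleric, the goblin, the mage, the orc, the paladin]

7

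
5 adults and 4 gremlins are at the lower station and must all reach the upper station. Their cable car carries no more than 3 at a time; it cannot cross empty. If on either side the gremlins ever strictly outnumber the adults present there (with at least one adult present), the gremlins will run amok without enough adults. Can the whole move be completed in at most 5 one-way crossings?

No

Counting alone: each trip to the upper station takes at most 3 across and each return brings at least 1 back, so after t trips out (and t−1 returns) at most 3t − (t−1) of the 9 are across; that first reaches 9 at t = 4, so at least 7 crossings are needed.
Since 5 < 7, 5 crossings cannot be enough. (The shortest complete plan in fact takes 7:)
1. 3 gremlins → the upper station.  (the lower station: 5A 1G; the upper station: 0A 3G)
2. 1 gremlin ← the lower station.  (the lower station: 5A 2G; the upper station: 0A 2G)
3. 3 adults → the upper station.  (the lower station: 2A 2G; the upper station: 3A 2G)
4. 1 adult ← the lower station.  (the lower station: 3A 2G; the upper station: 2A 2G)
5. 2 adults and 1 gremlin → the upper station.  (the lower station: 1A 1G; the upper station: 4A 3G)
6. 1 adult ← the lower station.  (the lower station: 2A 1G; the upper station: 3A 3G)
7. 2 adults and 1 gremlin → the upper station.  (the lower station: 0A 0G; the upper station: 5A 4G)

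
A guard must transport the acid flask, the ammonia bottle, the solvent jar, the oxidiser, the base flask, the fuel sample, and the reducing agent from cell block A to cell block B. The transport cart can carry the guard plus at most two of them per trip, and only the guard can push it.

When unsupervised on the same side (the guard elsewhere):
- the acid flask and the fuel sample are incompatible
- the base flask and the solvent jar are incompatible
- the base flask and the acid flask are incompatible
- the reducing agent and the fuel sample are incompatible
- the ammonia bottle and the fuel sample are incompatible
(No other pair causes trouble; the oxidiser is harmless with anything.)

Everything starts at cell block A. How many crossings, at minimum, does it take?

Counting alone: the guard can take at most 2 across per trip to cell block B, so moving all 7 needs at least 4 loaded trips out, with a return between consecutive ones — at least 7 crossings.
The safety rule pushes this higher. Following every safe sequence of crossings, the most of the 7 that can be at cell block B as the transport cart arrives there on crossing 7 is 6 — never all 7.
So no plan with fewer than 9 crossings exists, and this one achieves 9:
1. Guard goes to cell block B with the base flask and the fuel sample.  [cell block A: the acid flask, the ammonia bottle, the oxidiser, the reducing agent, the solvent jar | cell block B: the base flask, the fuel sample]
2. Guard goes back to cell block A alone.  [cell block A: the acid flask, the ammonia bottle, the oxidiser, the reducing agent, the solvent jar | cell block B: the base flask, the fuel sample]
3. Guard goes to cell block B with the ammonia bottle.  [cell block A: the acid flask, the oxidiser, the reducing agent, the solvent jar | cell block B: the ammonia bottle, the base flask, the fuel sample]
4. Guard goes back to cell block A with the fuel sample.  [cell block A: the acid flask, the fuel sample, the oxidiser, the reducing agent, the solvent jar | cell block B: the ammonia bottle, the base flask]
5. Guard goes to cell block B with the acid flask and the reducing agent.  [cell block A: the fuel sample, the oxidiser, the solvent jar | cell block B: the acid flask, the ammonia bottle, the base flask, the reducing agent]
6. Guard goes back to cell block A with the base flask.  [cell block A: the base flask, the fuel sample, the oxidiser, the solvent jar | cell block B: the acid flask, the ammonia bottle, the reducing agent]
7. Guard goes to cell block B with the oxidiser and the solvent jar.  [cell block A: the base flask, the fuel sample | cell block B: the acid flask, the ammonia bottle, the oxidiser, the reducing agent, the solvent jar]
8. Guard goes back to cell block A alone.  [cell block A: the base flask, the fuel sample | cell block B: the acid flask, the ammonia bottle, the oxidiser, the reducing agent, the solvent jar]
9. Guard goes to cell block B with the base flask and the fuel sample.  [cell block A: — | cell block B: the acid flask, the ammonia bottle, the base flask, the fuel sample, the oxidiser, the reducing agent, the solvent jar]

9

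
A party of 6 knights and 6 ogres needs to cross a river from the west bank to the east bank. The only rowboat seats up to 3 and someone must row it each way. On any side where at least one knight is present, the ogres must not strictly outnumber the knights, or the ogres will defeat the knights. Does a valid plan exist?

Following every safe sequence of crossings from the start, the most of the 12 that can be at the east bank as the rowboat arrives there on crossings 1, 3, 5 is 3, 5, 6 respectively; the best ever achieved is 6 of 12.
From crossing 7 on, no configuration arises that was not already reachable earlier: only 17 distinct safe configurations (who is on which side, and where the rowboat is) can ever be reached, none of them has everyone across, and every continuation just revisits them. They are: 0 knights + 0 ogres across (rowboat back at the start); 0 knights + 1 ogre across (rowboat there); 0 knights + 1 ogre across (rowboat back at the start); 0 knights + 2 ogres across (rowboat there); 0 knights + 2 ogres across (rowboat back at the start); 0 knights + 3 ogres across (rowboat there); 0 knights + 3 ogres across (rowboat back at the start); 0 knights + 4 ogres across (rowboat there); 0 knights + 4 ogres across (rowboat back at the start); 0 knights + 5 ogres across (rowboat there); 0 knights + 5 ogres across (rowboat back at the start); 0 knights + 6 ogres across (rowboat there); 1 knight + 1 ogre across (rowboat there); 1 knight + 1 ogre across (rowboat back at the start); 2 knights + 2 ogres across (rowboat there); 2 knights + 2 ogres across (rowboat back at the start); 3 knights + 3 ogres across (rowboat there). So no valid plan exists.

No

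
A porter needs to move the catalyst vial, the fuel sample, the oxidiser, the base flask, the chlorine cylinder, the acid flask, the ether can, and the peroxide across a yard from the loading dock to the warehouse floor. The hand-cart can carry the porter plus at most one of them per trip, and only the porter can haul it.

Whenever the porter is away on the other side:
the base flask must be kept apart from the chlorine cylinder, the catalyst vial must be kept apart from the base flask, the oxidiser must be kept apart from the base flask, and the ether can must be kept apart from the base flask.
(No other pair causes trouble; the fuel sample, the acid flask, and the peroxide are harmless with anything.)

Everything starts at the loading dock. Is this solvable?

No

Following every safe sequence of crossings from the start, the most of the 8 that can be at the warehouse floor as the hand-cart arrives there on crossings 1, 3, 5, 7, 9 is 1, 2, 3, 4, 5 respectively; the best ever achieved is 5 of 8.
From crossing 11 on, no configuration arises that was not already reachable earlier: only 88 distinct safe configurations (who is on which side, and where the hand-cart is) can ever be reached, none of them has everyone across, and every continuation just revisits them. So no valid plan exists.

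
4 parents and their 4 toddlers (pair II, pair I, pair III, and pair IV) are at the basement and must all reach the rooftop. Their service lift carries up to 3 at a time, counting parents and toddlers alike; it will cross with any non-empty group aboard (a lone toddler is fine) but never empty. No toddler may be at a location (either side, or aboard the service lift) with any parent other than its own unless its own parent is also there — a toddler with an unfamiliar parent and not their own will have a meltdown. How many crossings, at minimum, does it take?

Counting alone: each trip to the rooftop takes at most 3 across and each return brings at least 1 back, so after t trips out (and t−1 returns) at most 3t − (t−1) of the 8 are across; that first reaches 8 at t = 4, so at least 7 crossings are needed.
The safety rule pushes this higher. Following every safe sequence of crossings, the most of the 8 that can be at the rooftop as the service lift arrives there on crossing 7 is 7 — never all 8.
So no plan with fewer than 9 crossings exists, and this one achieves 9:
1. parent II and toddler II cross → the rooftop.
2. parent II crosses ← the basement.
3. parent I, parent II, and toddler I cross → the rooftop.
4. parent II and toddler II cross ← the basement.
5. parent II, parent III, and parent IV cross → the rooftop.
6. toddler I crosses ← the basement.
7. toddler I and toddler II cross → the rooftop.
8. toddler II crosses ← the basement.
9. toddler II, toddler III, and toddler IV cross → the rooftop.

9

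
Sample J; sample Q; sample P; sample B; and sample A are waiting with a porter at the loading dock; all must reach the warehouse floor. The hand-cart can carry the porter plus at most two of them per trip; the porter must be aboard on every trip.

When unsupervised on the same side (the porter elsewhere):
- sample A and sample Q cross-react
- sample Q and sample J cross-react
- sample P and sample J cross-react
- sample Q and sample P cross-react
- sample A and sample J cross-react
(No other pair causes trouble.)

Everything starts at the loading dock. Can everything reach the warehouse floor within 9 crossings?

Yes

Yes — this plan uses 7 crossings (≤ 9):
1. Porter goes to the warehouse floor with sample J and sample Q.
2. Porter goes back to the loading dock with sample J.
3. Porter goes to the warehouse floor with sample B and sample J.
4. Porter goes back to the loading dock with sample J.
5. Porter goes to the warehouse floor with sample A and sample P.
6. Porter goes back to the loading dock with sample Q.
7. Porter goes to the warehouse floor with sample J and sample Q.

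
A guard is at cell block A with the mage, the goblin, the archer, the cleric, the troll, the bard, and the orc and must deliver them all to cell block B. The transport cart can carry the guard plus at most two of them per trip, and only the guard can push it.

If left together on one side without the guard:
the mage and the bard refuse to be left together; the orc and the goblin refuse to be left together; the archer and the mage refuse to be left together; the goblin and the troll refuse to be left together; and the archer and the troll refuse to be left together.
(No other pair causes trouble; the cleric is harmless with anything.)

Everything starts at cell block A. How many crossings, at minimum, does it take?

Whatever the first load, the items left behind include a forbidden pair without the guard. No opening move is safe, so no plan exists.

impossible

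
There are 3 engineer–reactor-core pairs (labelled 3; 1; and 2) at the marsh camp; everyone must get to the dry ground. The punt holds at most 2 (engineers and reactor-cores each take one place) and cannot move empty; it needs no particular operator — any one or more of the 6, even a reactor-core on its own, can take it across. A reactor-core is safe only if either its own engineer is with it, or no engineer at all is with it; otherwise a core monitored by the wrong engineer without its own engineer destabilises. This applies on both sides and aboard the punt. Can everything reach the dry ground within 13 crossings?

Yes — this plan uses 11 crossings (≤ 13):
1. engineer 3 and reactor-core 3 cross → the dry ground.
2. engineer 3 crosses ← the marsh camp.
3. reactor-core 1 and reactor-core 2 cross → the dry ground.
4. reactor-core 3 crosses ← the marsh camp.
5. engineer 1 and engineer 2 cross → the dry ground.
6. engineer 1 and reactor-core 1 cross ← the marsh camp.
7. engineer 1 and engineer 3 cross → the dry ground.
8. reactor-core 2 crosses ← the marsh camp.
9. reactor-core 1 and reactor-core 3 cross → the dry ground.
10. engineer 2 crosses ← the marsh camp.
11. engineer 2 and reactor-core 2 cross → the dry ground.

Yes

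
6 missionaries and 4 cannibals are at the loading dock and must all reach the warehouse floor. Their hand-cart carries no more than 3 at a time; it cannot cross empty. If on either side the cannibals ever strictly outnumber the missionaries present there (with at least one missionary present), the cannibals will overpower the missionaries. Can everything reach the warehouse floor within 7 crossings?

No

Counting alone: each trip to the warehouse floor takes at most 3 across and each return brings at least 1 back, so after t trips out (and t−1 returns) at most 3t − (t−1) of the 10 are across; that first reaches 10 at t = 5, so at least 9 crossings are needed.
Since 7 < 9, 7 crossings cannot be enough. (The shortest complete plan in fact takes 9:)
1. 2 cannibals → the warehouse floor.  (the loading dock: 6M 2C; the warehouse floor: 0M 2C)
2. 1 cannibal ← the loading dock.  (the loading dock: 6M 3C; the warehouse floor: 0M 1C)
3. 3 cannibals → the warehouse floor.  (the loading dock: 6M 0C; the warehouse floor: 0M 4C)
4. 1 cannibal ← the loading dock.  (the loading dock: 6M 1C; the warehouse floor: 0M 3C)
5. 3 missionaries → the warehouse floor.  (the loading dock: 3M 1C; the warehouse floor: 3M 3C)
6. 1 cannibal ← the loading dock.  (the loading dock: 3M 2C; the warehouse floor: 3M 2C)
7. 1 missionary and 2 cannibals → the warehouse floor.  (the loading dock: 2M 0C; the warehouse floor: 4M 4C)
8. 1 cannibal ← the loading dock.  (the loading dock: 2M 1C; the warehouse floor: 4M 3C)
9. 2 missionaries and 1 cannibal → the warehouse floor.  (the loading dock: 0M 0C; the warehouse floor: 6M 4C)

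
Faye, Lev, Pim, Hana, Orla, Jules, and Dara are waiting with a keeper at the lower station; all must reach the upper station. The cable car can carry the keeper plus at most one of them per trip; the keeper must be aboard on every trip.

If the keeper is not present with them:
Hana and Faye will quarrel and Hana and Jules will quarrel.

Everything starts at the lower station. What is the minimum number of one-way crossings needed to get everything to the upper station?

Counting alone: the keeper can take at most 1 across per trip to the upper station, so moving all 7 needs at least 7 loaded trips out, with a return between consecutive ones — at least 13 crossings.
The safety rule pushes this higher. Following every safe sequence of crossings, the most of the 7 that can be at the upper station as the cable car arrives there on crossing 13 is 6 — never all 7.
So no plan with fewer than 15 crossings exists, and this one achieves 15:
1. Keeper goes to the upper station with Hana.  [the lower station: Dara, Faye, Jules, Lev, Orla, Pim | the upper station: Hana]
2. Keeper goes back to the lower station alone.  [the lower station: Dara, Faye, Jules, Lev, Orla, Pim | the upper station: Hana]
3. Keeper goes to the upper station with Faye.  [the lower station: Dara, Jules, Lev, Orla, Pim | the upper station: Faye, Hana]
4. Keeper goes back to the lower station with Hana.  [the lower station: Dara, Hana, Jules, Lev, Orla, Pim | the upper station: Faye]
5. Keeper goes to the upper station with Jules.  [the lower station: Dara, Hana, Lev, Orla, Pim | the upper station: Faye, Jules]
6. Keeper goes back to the lower station alone.  [the lower station: Dara, Hana, Lev, Orla, Pim | the upper station: Faye, Jules]
7. Keeper goes to the upper station with Lev.  [the lower station: Dara, Hana, Orla, Pim | the upper station: Faye, Jules, Lev]
8. Keeper goes back to the lower station alone.  [the lower station: Dara, Hana, Orla, Pim | the upper station: Faye, Jules, Lev]
9. Keeper goes to the upper station with Pim.  [the lower station: Dara, Hana, Orla | the upper station: Faye, Jules, Lev, Pim]
10. Keeper goes back to the lower station alone.  [the lower station: Dara, Hana, Orla | the upper station: Faye, Jules, Lev, Pim]
11. Keeper goes to the upper station with Orla.  [the lower station: Dara, Hana | the upper station: Faye, Jules, Lev, Orla, Pim]
12. Keeper goes back to the lower station alone.  [the lower station: Dara, Hana | the upper station: Faye, Jules, Lev, Orla, Pim]
13. Keeper goes to the upper station with Dara.  [the lower station: Hana | the upper station: Dara, Faye, Jules, Lev, Orla, Pim]
14. Keeper goes back to the lower station alone.  [the lower station: Hana | the upper station: Dara, Faye, Jules, Lev, Orla, Pim]
15. Keeper goes to the upper station with Hana.  [the lower station: — | the upper station: Dara, Faye, Hana, Jules, Lev, Orla, Pim]

15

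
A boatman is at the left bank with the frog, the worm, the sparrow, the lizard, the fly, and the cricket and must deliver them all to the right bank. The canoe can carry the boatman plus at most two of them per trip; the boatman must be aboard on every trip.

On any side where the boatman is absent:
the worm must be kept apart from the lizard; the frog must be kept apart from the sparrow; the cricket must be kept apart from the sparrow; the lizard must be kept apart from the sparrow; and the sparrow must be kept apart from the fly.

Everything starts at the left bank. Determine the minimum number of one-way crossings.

7

Counting alone: the boatman can take at most 2 across per trip to the right bank, so moving all 6 needs at least 3 loaded trips out, with a return between consecutive ones — at least 5 crossings.
The safety rule pushes this higher. Following every safe sequence of crossings, the most of the 6 that can be at the right bank as the canoe arrives there on crossing 5 is 5 — never all 6.
So no plan with fewer than 7 crossings exists, and this one achieves 7:
1. Boatman goes to the right bank with the sparrow and the worm.  [the left bank: the cricket, the fly, the frog, the lizard | the right bank: the sparrow, the worm]
2. Boatman goes back to the left bank alone.  [the left bank: the cricket, the fly, the frog, the lizard | the right bank: the sparrow, the worm]
3. Boatman goes to the right bank with the frog and the lizard.  [the left bank: the cricket, the fly | the right bank: the frog, the lizard, the sparrow, the worm]
4. Boatman goes back to the left bank with the sparrow and the worm.  [the left bank: the cricket, the fly, the sparrow, the worm | the right bank: the frog, the lizard]
5. Boatman goes to the right bank with the cricket and the fly.  [the left bank: the sparrow, the worm | the right bank: the cricket, the fly, the frog, the lizard]
6. Boatman goes back to the left bank alone.  [the left bank: the sparrow, the worm | the right bank: the cricket, the fly, the frog, the lizard]
7. Boatman goes to the right bank with the sparrow and the worm.  [the left bank: — | the right bank: the cricket, the fly, the frog, the lizard, the sparrow, the worm]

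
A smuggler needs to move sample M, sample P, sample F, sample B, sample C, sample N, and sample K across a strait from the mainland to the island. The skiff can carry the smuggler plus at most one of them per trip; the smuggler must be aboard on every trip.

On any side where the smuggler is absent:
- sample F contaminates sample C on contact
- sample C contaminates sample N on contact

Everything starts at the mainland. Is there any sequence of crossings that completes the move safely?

1. Smuggler goes to the island with sample C.  [the mainland: sample B, sample F, sample K, sample M, sample N, sample P | the island: sample C]
2. Smuggler goes back to the mainland alone.  [the mainland: sample B, sample F, sample K, sample M, sample N, sample P | the island: sample C]
3. Smuggler goes to the island with sample M.  [the mainland: sample B, sample F, sample K, sample N, sample P | the island: sample C, sample M]
4. Smuggler goes back to the mainland alone.  [the mainland: sample B, sample F, sample K, sample N, sample P | the island: sample C, sample M]
5. Smuggler goes to the island with sample P.  [the mainland: sample B, sample F, sample K, sample N | the island: sample C, sample M, sample P]
6. Smuggler goes back to the mainland alone.  [the mainland: sample B, sample F, sample K, sample N | the island: sample C, sample M, sample P]
7. Smuggler goes to the island with sample F.  [the mainland: sample B, sample K, sample N | the island: sample C, sample F, sample M, sample P]
8. Smuggler goes back to the mainland with sample C.  [the mainland: sample B, sample C, sample K, sample N | the island: sample F, sample M, sample P]
9. Smuggler goes to the island with sample N.  [the mainland: sample B, sample C, sample K | the island: sample F, sample M, sample N, sample P]
10. Smuggler goes back to the mainland alone.  [the mainland: sample B, sample C, sample K | the island: sample F, sample M, sample N, sample P]
11. Smuggler goes to the island with sample B.  [the mainland: sample C, sample K | the island: sample B, sample F, sample M, sample N, sample P]
12. Smuggler goes back to the mainland alone.  [the mainland: sample C, sample K | the island: sample B, sample F, sample M, sample N, sample P]
13. Smuggler goes to the island with sample K.  [the mainland: sample C | the island: sample B, sample F, sample K, sample M, sample N, sample P]
14. Smuggler goes back to the mainland alone.  [the mainland: sample C | the island: sample B, sample F, sample K, sample M, sample N, sample P]
15. Smuggler goes to the island with sample C.  [the mainland: — | the island: sample B, sample C, sample F, sample K, sample M, sample N, sample P]

Yes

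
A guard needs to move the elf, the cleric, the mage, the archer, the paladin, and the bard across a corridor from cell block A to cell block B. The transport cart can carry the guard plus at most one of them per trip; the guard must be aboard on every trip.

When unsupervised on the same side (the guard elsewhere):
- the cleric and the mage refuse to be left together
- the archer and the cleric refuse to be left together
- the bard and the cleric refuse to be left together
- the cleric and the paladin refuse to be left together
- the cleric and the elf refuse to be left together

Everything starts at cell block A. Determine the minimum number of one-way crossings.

impossible

Following every safe sequence of crossings from the start, the most of the 6 that can be at cell block B as the transport cart arrives there on crossings 1, 3 is 1, 2 respectively; the best ever achieved is 2 of 6.
From crossing 5 on, no configuration arises that was not already reachable earlier: only 13 distinct safe configurations (who is on which side, and where the transport cart is) can ever be reached, none of them has everyone across, and every continuation just revisits them. So no valid plan exists.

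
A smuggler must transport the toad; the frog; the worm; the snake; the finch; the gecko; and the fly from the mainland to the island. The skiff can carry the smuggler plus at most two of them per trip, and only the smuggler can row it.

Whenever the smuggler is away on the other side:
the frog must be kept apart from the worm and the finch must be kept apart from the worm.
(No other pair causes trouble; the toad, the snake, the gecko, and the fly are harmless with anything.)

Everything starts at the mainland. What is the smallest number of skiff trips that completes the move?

7

Counting alone: the smuggler can take at most 2 across per trip to the island, so moving all 7 needs at least 4 loaded trips out, with a return between consecutive ones — at least 7 crossings.
The plan below uses exactly 7 crossings, so it is optimal:
1. Smuggler goes to the island with the worm.  [the mainland: the finch, the fly, the frog, the gecko, the snake, the toad | the island: the worm]
2. Smuggler goes back to the mainland alone.  [the mainland: the finch, the fly, the frog, the gecko, the snake, the toad | the island: the worm]
3. Smuggler goes to the island with the snake and the toad.  [the mainland: the finch, the fly, the frog, the gecko | the island: the snake, the toad, the worm]
4. Smuggler goes back to the mainland alone.  [the mainland: the finch, the fly, the frog, the gecko | the island: the snake, the toad, the worm]
5. Smuggler goes to the island with the fly and the gecko.  [the mainland: the finch, the frog | the island: the fly, the gecko, the snake, the toad, the worm]
6. Smuggler goes back to the mainland alone.  [the mainland: the finch, the frog | the island: the fly, the gecko, the snake, the toad, the worm]
7. Smuggler goes to the island with the finch and the frog.  [the mainland: — | the island: the finch, the fly, the frog, the gecko, the snake, the toad, the worm]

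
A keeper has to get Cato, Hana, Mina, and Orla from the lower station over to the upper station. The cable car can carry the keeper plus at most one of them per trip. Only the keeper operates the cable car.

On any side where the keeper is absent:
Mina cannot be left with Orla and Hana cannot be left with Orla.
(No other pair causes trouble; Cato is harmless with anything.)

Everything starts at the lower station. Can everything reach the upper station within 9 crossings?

Yes — this plan uses 9 crossings (≤ 9):
1. Keeper goes to the upper station with Orla.
2. Keeper goes back to the lower station alone.
3. Keeper goes to the upper station with Cato.
4. Keeper goes back to the lower station alone.
5. Keeper goes to the upper station with Hana.
6. Keeper goes back to the lower station with Orla.
7. Keeper goes to the upper station with Mina.
8. Keeper goes back to the lower station alone.
9. Keeper goes to the upper station with Orla.

Yes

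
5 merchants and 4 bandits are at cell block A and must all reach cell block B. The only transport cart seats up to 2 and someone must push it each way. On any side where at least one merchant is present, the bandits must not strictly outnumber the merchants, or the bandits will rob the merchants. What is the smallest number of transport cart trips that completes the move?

Counting alone: each trip to cell block B takes at most 2 across and each return brings at least 1 back, so after t trips out (and t−1 returns) at most 2t − (t−1) of the 9 are across; that first reaches 9 at t = 8, so at least 15 crossings are needed.
The plan below uses exactly 15 crossings, so it is optimal:
1. 2 bandits → cell block B.  (cell block A: 5M 2B; cell block B: 0M 2B)
2. 1 bandit ← cell block A.  (cell block A: 5M 3B; cell block B: 0M 1B)
3. 2 bandits → cell block B.  (cell block A: 5M 1B; cell block B: 0M 3B)
4. 1 bandit ← cell block A.  (cell block A: 5M 2B; cell block B: 0M 2B)
5. 2 merchants → cell block B.  (cell block A: 3M 2B; cell block B: 2M 2B)
6. 1 bandit ← cell block A.  (cell block A: 3M 3B; cell block B: 2M 1B)
7. 1 merchant and 1 bandit → cell block B.  (cell block A: 2M 2B; cell block B: 3M 2B)
8. 1 merchant ← cell block A.  (cell block A: 3M 2B; cell block B: 2M 2B)
9. 1 merchant and 1 bandit → cell block B.  (cell block A: 2M 1B; cell block B: 3M 3B)
10. 1 bandit ← cell block A.  (cell block A: 2M 2B; cell block B: 3M 2B)
11. 1 merchant and 1 bandit → cell block B.  (cell block A: 1M 1B; cell block B: 4M 3B)
12. 1 merchant ← cell block A.  (cell block A: 2M 1B; cell block B: 3M 3B)
13. 1 merchant and 1 bandit → cell block B.  (cell block A: 1M 0B; cell block B: 4M 4B)
14. 1 bandit ← cell block A.  (cell block A: 1M 1B; cell block B: 4M 3B)
15. 1 merchant and 1 bandit → cell block B.  (cell block A: 0M 0B; cell block B: 5M 4B)

15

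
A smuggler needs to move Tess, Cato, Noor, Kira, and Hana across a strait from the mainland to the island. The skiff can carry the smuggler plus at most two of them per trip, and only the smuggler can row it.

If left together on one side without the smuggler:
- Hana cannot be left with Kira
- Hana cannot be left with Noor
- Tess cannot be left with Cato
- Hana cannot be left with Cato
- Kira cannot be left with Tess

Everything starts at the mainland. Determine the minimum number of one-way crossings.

7

Counting alone: the smuggler can take at most 2 across per trip to the island, so moving all 5 needs at least 3 loaded trips out, with a return between consecutive ones — at least 5 crossings.
The safety rule pushes this higher. Following every safe sequence of crossings, the most of the 5 that can be at the island as the skiff arrives there on crossing 5 is 4 — never all 5.
So no plan with fewer than 7 crossings exists, and this one achieves 7:
1. Smuggler goes to the island with Hana and Tess.
2. Smuggler goes back to the mainland alone.
3. Smuggler goes to the island with Cato.
4. Smuggler goes back to the mainland with Hana and Tess.
5. Smuggler goes to the island with Kira and Noor.
6. Smuggler goes back to the mainland alone.
7. Smuggler goes to the island with Hana and Tess.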